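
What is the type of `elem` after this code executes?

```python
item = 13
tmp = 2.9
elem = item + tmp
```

int + float returns float (13 + 2.9 = 15.9)

float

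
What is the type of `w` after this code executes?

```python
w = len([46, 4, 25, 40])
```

len() always returns int

int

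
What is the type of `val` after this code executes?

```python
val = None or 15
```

'or' with None returns the other value (15, int)

int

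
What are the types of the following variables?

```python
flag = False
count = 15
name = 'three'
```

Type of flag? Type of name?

flag is bool; name is str

bool, str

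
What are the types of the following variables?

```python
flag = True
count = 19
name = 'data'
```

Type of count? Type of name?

count is int; name is str

int, str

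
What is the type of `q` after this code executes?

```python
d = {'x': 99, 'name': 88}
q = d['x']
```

Accessing dict[str, int] with key 'x' returns int value 99

int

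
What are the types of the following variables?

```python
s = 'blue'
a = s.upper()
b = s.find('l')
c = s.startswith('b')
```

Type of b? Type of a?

str.find() returns int; str.upper() returns str

int, str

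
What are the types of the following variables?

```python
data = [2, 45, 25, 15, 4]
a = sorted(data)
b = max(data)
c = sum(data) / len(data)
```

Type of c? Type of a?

int / int returns float; sorted() returns list

float, list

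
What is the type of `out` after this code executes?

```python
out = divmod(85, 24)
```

divmod() returns a tuple (quotient, remainder)

tuple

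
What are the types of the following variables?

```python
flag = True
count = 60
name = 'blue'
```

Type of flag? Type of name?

flag is bool; name is str

bool, str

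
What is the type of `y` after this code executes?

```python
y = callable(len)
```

callable() returns bool

bool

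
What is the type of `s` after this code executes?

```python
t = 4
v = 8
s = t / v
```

int / int always returns float in Python 3 (4 / 8 = 0.5)

float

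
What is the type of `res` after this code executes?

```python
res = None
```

None has type NoneType

NoneType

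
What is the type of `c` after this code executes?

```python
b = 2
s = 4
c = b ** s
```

int ** positive int returns int (2 ** 4 = 16)

int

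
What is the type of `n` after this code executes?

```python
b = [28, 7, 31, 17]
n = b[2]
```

Indexing a list of ints returns int (b[2] = 31)

int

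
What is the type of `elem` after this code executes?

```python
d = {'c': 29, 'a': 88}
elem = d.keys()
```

.keys() returns a dict_keys view object

dict_keys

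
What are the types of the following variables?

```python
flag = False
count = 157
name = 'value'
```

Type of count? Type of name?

count is int; name is str

int, str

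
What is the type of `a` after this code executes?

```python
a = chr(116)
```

chr() returns str (single character)

str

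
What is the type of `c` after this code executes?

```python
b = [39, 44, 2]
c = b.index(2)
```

list.index() returns int

int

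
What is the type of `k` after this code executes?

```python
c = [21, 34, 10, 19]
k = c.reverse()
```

list.reverse() returns None

NoneType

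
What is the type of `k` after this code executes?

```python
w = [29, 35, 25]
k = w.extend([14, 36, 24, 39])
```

list.extend() returns None

NoneType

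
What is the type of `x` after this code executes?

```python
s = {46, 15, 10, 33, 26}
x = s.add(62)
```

set.add() returns None (mutates in place)

NoneType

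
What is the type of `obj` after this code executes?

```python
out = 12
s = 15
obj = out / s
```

int / int always returns float in Python 3 (12 / 15 = 0.8)

float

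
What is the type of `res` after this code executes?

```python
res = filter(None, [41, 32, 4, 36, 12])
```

filter() returns a filter iterator object

filter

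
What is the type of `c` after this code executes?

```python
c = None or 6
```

'or' with None returns the other value (6, int)

int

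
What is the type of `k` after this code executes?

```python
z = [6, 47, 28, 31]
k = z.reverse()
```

list.reverse() returns None

NoneType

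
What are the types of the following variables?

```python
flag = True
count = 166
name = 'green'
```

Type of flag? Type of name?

flag is bool; name is str

bool, str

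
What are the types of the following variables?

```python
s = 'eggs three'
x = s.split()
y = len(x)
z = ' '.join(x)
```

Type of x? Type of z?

str.split() returns list; str.join() returns str

list, str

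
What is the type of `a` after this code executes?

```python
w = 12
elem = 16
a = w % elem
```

int % int returns int (12 % 16 = 12)

int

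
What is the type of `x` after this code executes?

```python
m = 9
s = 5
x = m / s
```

int / int always returns float in Python 3 (9 / 5 = 1.8)

float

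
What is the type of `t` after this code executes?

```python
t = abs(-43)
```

abs() of int returns int

int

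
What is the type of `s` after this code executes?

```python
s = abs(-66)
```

abs() of int returns int

int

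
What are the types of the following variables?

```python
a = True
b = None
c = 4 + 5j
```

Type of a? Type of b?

a is bool; b is NoneType

bool, NoneType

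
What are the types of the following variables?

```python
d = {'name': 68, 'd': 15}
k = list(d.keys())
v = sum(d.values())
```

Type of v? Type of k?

sum of int values returns int; list(...) returns list

int, list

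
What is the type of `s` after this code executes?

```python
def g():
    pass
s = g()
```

A function with no return statement returns None

NoneType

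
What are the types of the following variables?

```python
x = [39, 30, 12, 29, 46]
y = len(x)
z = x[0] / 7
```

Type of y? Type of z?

len() returns int; int / int returns float

int, float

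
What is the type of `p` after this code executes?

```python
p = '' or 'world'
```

'or' returns first truthy value ('world', which is str)

str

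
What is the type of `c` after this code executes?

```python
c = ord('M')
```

ord() returns int (Unicode code point)

int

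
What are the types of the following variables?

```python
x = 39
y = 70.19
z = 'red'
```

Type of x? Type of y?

x is int; y is float

int, float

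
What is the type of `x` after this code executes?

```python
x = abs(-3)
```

abs() of int returns int

int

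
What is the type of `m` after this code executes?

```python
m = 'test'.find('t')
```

str.find() returns int (index, or -1)

int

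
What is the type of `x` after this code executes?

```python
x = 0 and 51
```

'and' returns the first falsy value (0, which is int)

int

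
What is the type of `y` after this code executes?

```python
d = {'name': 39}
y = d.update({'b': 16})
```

dict.update() returns None

NoneType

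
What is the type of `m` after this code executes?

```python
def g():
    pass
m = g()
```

A function with no return statement returns None

NoneType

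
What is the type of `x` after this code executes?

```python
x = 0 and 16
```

'and' returns the first falsy value (0, which is int)

int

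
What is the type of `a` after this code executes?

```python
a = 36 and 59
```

'and' returns the last value when all truthy (59, which is int)

int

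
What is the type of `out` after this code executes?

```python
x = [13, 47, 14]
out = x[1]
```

Indexing a list of ints returns int (x[1] = 47)

int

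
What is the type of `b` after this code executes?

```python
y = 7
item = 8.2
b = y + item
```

int + float returns float (7 + 8.2 = 15.2)

float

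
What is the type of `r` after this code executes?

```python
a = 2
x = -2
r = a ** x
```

int ** negative int returns float

float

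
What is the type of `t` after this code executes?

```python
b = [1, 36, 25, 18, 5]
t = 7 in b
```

'in' operator returns bool

bool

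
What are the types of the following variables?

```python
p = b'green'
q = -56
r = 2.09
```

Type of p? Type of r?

p is bytes; r is float

bytes, float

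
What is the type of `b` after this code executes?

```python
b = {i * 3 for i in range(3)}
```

A set comprehension {expr for x in iterable} produces a set

set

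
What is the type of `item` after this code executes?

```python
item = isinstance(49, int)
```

isinstance() returns bool

bool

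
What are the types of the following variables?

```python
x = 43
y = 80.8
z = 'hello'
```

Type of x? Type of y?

x is int; y is float

int, float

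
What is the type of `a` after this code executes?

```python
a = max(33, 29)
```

max() of ints returns int

int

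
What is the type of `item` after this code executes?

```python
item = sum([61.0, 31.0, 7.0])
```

sum() of floats returns float

float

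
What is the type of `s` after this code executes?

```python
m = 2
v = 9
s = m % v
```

int % int returns int (2 % 9 = 2)

int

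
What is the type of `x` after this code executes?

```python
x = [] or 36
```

'or' returns first truthy value (36, which is int)

int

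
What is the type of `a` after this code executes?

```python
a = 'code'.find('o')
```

str.find() returns int (index, or -1)

int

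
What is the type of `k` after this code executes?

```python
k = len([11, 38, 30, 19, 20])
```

len() always returns int

int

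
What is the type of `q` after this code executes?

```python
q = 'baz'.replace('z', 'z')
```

str.replace() returns str

str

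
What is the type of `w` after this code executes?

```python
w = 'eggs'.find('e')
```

str.find() returns int (index, or -1)

int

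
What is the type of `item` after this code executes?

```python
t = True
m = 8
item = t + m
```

bool + int returns int (True is 1, so 1 + 8 = 9)

int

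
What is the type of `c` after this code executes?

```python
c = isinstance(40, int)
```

isinstance() returns bool

bool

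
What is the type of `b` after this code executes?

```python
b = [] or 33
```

'or' returns first truthy value (33, which is int)

int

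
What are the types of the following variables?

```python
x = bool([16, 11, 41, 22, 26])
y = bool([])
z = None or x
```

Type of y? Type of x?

bool() returns bool; bool() returns bool

bool, bool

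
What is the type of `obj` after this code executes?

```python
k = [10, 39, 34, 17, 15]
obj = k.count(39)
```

list.count() returns int

int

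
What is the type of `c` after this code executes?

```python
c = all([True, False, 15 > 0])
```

all() returns bool

bool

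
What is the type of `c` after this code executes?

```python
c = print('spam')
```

print() returns None

NoneType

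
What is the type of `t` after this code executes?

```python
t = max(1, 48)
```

max() of ints returns int

int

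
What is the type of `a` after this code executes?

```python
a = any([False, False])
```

any() returns bool

bool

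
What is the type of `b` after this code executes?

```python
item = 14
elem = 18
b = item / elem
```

int / int always returns float in Python 3 (14 / 18 = 0.777778)

float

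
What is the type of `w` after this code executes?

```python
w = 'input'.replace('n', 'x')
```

str.replace() returns str

str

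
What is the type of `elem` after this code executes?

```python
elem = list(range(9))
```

list(range(...)) returns list

list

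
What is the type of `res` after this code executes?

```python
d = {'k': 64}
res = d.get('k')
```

dict.get() returns the value (int) when key is found

int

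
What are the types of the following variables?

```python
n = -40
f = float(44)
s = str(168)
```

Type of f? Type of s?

f is float; s is str

float, str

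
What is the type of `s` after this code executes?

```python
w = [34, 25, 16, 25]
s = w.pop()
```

list.pop() returns the popped element (int here)

int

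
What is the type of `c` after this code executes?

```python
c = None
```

None has type NoneType

NoneType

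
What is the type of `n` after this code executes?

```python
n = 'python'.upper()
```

str.upper() returns str

str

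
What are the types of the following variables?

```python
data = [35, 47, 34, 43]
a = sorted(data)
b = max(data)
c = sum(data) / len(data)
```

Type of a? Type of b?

sorted() returns list; max of ints returns int

list, int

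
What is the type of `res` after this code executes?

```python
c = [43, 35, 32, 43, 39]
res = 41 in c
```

'in' operator returns bool

bool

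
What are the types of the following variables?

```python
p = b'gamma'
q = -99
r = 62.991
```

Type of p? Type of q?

p is bytes; q is int

bytes, int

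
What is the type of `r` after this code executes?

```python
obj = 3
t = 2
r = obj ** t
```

int ** positive int returns int (3 ** 2 = 9)

int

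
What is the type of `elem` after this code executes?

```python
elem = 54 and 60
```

'and' returns the last value when all truthy (60, which is int)

int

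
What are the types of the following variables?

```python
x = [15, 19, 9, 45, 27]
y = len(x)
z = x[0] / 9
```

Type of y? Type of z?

len() returns int; int / int returns float

int, float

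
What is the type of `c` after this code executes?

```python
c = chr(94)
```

chr() returns str (single character)

str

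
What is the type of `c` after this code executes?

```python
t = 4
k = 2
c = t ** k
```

int ** positive int returns int (4 ** 2 = 16)

int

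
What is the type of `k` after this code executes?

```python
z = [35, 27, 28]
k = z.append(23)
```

list.append() returns None (mutates in place)

NoneType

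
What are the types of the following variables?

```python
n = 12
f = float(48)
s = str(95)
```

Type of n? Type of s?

n is int; s is str

int, str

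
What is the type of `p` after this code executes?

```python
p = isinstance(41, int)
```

isinstance() returns bool

bool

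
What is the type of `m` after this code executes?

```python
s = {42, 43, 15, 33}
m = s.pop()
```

Popping from a set of ints returns int

int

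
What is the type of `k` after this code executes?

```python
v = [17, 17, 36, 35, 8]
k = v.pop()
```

list.pop() returns the popped element (int here)

int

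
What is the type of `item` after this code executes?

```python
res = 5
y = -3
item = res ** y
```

int ** negative int returns float

float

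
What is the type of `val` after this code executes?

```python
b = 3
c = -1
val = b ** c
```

int ** negative int returns float

float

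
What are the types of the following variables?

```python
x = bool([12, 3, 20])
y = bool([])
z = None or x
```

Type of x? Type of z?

bool() returns bool; None or <bool> returns the bool

bool, bool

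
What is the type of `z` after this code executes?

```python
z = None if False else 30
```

Ternary: condition is False, else branch (30) taken → int

int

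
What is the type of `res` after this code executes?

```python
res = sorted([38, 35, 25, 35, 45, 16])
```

sorted() always returns list

list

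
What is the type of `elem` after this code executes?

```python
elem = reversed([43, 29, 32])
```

reversed() on a list returns a list_reverseiterator

list_reverseiterator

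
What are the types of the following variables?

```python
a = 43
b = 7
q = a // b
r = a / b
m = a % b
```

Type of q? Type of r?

int // int returns int; int / int returns float

int, float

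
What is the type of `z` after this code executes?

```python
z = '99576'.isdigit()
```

str.isdigit() returns bool

bool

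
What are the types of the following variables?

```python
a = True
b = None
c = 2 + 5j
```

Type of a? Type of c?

a is bool; c is complex

bool, complex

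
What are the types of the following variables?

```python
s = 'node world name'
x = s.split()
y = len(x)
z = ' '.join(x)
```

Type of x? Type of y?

str.split() returns list; len() returns int

list, int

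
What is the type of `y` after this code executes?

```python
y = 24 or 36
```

'or' returns the first truthy value (24, which is int)

int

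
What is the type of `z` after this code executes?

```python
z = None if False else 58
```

Ternary: condition is False, else branch (58) taken → int

int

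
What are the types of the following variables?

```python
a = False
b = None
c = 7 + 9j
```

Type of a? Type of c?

a is bool; c is complex

bool, complex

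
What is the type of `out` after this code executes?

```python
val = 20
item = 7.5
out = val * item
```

int * float returns float (20 * 7.5 = 150.0)

float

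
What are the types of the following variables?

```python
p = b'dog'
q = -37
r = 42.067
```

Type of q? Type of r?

q is int; r is float

int, float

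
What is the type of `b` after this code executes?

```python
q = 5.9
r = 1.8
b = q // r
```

float // float returns float (floor division preserves float type)

float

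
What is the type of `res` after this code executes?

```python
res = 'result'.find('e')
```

str.find() returns int (index, or -1)

int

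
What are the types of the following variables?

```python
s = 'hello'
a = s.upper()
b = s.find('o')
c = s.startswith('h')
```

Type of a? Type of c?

str.upper() returns str; str.startswith() returns bool

str, bool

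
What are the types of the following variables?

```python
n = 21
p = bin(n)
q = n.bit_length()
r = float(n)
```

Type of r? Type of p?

float() returns float; bin() returns str

float, str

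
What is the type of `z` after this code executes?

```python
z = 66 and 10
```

'and' returns the last value when all truthy (10, which is int)

int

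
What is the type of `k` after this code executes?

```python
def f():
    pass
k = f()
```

A function with no return statement returns None

NoneType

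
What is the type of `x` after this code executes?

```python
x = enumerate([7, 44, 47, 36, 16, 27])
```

enumerate() returns an enumerate iterator object

enumerate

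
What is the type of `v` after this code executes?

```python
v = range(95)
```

range() returns a range object

range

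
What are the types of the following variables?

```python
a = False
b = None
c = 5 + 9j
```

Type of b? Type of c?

b is NoneType; c is complex

NoneType, complex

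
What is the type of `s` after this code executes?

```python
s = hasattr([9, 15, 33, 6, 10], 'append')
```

hasattr() returns bool

bool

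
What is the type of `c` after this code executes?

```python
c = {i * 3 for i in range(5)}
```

A set comprehension {expr for x in iterable} produces a set

set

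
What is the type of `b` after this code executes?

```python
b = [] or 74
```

'or' returns first truthy value (74, which is int)

int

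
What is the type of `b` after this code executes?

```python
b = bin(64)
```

bin() returns str representation

str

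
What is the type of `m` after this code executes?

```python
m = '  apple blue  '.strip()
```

str.strip() returns str

str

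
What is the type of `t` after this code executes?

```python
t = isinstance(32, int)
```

isinstance() returns bool

bool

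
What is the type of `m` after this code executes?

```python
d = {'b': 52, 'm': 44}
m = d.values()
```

.values() returns a dict_values view object

dict_values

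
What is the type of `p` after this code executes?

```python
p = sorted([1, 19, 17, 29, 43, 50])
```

sorted() always returns list

list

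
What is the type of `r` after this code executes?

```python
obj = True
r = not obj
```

'not' always returns bool

bool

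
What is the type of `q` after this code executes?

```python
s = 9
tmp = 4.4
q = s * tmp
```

int * float returns float (9 * 4.4 = 39.6)

float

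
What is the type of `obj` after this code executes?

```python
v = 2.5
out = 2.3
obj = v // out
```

float // float returns float (floor division preserves float type)

float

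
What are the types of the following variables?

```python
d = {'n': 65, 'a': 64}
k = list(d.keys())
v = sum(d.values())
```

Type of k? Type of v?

list(...) returns list; sum of int values returns int

list, int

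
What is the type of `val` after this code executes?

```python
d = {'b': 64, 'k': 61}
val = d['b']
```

Accessing dict[str, int] with key 'b' returns int value 64

int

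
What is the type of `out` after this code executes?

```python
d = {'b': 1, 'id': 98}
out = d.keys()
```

.keys() returns a dict_keys view object

dict_keys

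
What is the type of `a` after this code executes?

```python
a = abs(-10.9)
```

abs() of float returns float

float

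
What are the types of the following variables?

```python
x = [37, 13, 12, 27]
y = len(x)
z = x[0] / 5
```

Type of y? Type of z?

len() returns int; int / int returns float

int, float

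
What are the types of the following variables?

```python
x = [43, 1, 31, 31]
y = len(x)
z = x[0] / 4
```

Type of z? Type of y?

int / int returns float; len() returns int

float, int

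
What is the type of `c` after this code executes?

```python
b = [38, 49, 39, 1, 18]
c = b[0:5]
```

Slicing a list always returns a list

list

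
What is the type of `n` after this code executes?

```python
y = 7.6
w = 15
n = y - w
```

float - int returns float (7.6 - 15 = -7.4)

float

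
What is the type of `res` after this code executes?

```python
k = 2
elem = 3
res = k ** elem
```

int ** positive int returns int (2 ** 3 = 8)

int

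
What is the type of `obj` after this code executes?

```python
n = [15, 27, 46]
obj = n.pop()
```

list.pop() returns the popped element (int here)

int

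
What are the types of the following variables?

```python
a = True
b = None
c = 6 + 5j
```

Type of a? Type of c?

a is bool; c is complex

bool, complex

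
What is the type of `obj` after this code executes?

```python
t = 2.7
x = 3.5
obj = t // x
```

float // float returns float (floor division preserves float type)

float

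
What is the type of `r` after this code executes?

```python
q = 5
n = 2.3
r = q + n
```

int + float returns float (5 + 2.3 = 7.3)

float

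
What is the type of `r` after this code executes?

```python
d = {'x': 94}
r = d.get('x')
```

dict.get() returns the value (int) when key is found

int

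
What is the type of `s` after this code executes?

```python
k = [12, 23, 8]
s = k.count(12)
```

list.count() returns int

int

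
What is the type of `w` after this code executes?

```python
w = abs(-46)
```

abs() of int returns int

int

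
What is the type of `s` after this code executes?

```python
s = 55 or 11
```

'or' returns the first truthy value (55, which is int)

int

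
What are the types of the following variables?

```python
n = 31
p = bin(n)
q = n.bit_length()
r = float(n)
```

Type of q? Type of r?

int.bit_length() returns int; float() returns float

int, float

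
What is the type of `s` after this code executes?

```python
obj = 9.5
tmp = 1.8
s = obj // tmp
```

float // float returns float (floor division preserves float type)

float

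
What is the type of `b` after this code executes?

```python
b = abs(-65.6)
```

abs() of float returns float

float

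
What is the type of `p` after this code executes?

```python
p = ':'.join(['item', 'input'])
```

str.join() returns str

str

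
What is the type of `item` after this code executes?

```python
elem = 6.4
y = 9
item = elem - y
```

float - int returns float (6.4 - 9 = -2.6)

float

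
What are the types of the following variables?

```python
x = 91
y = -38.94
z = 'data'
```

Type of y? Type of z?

y is float; z is str

float, str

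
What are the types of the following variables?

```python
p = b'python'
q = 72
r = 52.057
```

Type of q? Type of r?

q is int; r is float

int, float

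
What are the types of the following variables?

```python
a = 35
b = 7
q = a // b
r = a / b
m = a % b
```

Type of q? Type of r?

int // int returns int; int / int returns float

int, float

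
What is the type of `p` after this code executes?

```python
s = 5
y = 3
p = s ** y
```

int ** positive int returns int (5 ** 3 = 125)

int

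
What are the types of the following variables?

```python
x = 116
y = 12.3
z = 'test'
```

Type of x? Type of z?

x is int; z is str

int, str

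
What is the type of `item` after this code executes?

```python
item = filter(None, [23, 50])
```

filter() returns a filter iterator object

filter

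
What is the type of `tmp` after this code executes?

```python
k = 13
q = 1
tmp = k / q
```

int / int always returns float in Python 3 (13 / 1 = 13)

float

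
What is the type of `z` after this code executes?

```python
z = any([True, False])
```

any() returns bool

bool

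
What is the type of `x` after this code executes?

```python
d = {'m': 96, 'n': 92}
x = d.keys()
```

.keys() returns a dict_keys view object

dict_keys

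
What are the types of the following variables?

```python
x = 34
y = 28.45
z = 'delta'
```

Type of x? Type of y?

x is int; y is float

int, float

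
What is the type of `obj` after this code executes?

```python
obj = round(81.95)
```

round() with no ndigits arg returns int

int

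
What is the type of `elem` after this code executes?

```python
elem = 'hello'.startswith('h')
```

str.startswith() returns bool

bool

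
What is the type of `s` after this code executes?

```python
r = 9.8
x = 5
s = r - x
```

float - int returns float (9.8 - 5 = 4.8)

float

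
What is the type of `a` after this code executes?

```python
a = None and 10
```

'and' returns first falsy value (None)

NoneType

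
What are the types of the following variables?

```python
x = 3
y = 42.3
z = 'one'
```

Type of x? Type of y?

x is int; y is float

int, float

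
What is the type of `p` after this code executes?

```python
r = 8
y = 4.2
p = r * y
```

int * float returns float (8 * 4.2 = 33.6)

float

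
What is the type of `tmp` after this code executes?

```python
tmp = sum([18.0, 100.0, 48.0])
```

sum() of floats returns float

float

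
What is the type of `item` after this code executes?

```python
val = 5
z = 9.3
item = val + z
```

int + float returns float (5 + 9.3 = 14.3)

float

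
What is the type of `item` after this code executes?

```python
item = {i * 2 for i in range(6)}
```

A set comprehension {expr for x in iterable} produces a set

set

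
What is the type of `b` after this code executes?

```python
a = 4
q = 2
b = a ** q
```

int ** positive int returns int (4 ** 2 = 16)

int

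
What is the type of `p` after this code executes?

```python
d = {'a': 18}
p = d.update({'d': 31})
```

dict.update() returns None

NoneType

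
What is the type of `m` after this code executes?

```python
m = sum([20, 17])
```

sum() of ints returns int

int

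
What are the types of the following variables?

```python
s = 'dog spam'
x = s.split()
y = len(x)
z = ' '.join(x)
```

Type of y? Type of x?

len() returns int; str.split() returns list

int, list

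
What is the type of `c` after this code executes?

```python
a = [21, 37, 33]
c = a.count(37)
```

list.count() returns int

int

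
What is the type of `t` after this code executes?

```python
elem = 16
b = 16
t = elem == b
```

Equality comparison returns bool

bool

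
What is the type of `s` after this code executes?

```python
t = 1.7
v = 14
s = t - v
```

float - int returns float (1.7 - 14 = -12.3)

float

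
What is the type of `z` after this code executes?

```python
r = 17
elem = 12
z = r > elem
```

Comparison operators return bool

bool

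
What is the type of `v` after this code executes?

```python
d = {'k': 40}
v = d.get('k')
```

dict.get() returns the value (int) when key is found

int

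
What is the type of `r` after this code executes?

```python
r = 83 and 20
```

'and' returns the last value when all truthy (20, which is int)

int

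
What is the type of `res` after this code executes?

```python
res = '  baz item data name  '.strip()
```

str.strip() returns str

str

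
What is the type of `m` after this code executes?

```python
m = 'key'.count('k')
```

str.count() returns int

int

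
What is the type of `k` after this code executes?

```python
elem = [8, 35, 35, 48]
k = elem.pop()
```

list.pop() returns the popped element (int here)

int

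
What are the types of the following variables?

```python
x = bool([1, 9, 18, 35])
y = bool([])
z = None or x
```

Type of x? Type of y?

bool() returns bool; bool() returns bool

bool, bool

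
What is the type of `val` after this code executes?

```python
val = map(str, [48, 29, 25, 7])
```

map() returns a map iterator object

map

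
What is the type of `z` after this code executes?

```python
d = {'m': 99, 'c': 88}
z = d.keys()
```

.keys() returns a dict_keys view object

dict_keys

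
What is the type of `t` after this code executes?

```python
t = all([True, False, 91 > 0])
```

all() returns bool

bool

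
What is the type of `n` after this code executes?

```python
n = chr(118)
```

chr() returns str (single character)

str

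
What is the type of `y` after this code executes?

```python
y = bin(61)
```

bin() returns str representation

str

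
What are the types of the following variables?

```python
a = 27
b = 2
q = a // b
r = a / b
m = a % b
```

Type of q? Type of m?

int // int returns int; int % int returns int

int, int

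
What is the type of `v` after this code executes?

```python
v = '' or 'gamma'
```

'or' returns first truthy value ('gamma', which is str)

str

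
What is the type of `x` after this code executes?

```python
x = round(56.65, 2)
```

round() with ndigits arg returns float

float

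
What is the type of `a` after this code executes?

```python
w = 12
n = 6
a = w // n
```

int // int returns int (12 // 6 = 2)

int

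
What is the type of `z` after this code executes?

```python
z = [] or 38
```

'or' returns first truthy value (38, which is int)

int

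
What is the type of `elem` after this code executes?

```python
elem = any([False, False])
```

any() returns bool

bool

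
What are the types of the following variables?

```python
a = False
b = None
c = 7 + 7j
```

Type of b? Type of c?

b is NoneType; c is complex

NoneType, complex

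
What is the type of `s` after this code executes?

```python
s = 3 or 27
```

'or' returns the first truthy value (3, which is int)

int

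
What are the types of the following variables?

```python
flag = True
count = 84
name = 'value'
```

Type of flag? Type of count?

flag is bool; count is int

bool, int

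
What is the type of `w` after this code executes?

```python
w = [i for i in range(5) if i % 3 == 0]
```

A list comprehension [...] produces a list

list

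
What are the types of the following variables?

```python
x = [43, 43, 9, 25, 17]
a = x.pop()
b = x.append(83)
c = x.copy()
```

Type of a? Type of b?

list.pop() returns the element (int); list.append() returns None

int, NoneType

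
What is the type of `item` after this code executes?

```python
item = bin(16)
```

bin() returns str representation

str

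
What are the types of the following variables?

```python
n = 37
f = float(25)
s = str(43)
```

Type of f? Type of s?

f is float; s is str

float, str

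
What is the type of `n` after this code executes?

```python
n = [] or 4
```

'or' returns first truthy value (4, which is int)

int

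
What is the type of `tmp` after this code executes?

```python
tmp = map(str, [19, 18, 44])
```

map() returns a map iterator object

map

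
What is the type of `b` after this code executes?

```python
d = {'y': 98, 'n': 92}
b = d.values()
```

.values() returns a dict_values view object

dict_values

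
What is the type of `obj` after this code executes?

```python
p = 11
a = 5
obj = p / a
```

int / int always returns float in Python 3 (11 / 5 = 2.2)

float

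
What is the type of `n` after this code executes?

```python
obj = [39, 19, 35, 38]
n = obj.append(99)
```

list.append() returns None (mutates in place)

NoneType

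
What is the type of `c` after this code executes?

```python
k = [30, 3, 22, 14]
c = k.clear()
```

list.clear() returns None

NoneType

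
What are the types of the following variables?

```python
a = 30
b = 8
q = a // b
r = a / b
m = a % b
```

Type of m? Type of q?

int % int returns int; int // int returns int

int, int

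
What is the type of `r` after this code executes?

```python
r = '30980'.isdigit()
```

str.isdigit() returns bool

bool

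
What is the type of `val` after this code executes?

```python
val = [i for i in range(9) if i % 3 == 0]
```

A list comprehension [...] produces a list

list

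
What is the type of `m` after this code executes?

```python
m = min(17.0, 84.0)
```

min() of floats returns float

float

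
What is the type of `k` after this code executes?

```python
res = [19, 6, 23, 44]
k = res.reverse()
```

list.reverse() returns None

NoneType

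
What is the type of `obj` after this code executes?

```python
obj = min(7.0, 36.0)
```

min() of floats returns float

float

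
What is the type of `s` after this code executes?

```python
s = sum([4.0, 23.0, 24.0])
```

sum() of floats returns float

float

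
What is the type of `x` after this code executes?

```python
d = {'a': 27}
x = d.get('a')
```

dict.get() returns the value (int) when key is found

int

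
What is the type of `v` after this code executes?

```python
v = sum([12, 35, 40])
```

sum() of ints returns int

int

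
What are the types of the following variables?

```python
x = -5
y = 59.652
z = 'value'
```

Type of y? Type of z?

y is float; z is str

float, str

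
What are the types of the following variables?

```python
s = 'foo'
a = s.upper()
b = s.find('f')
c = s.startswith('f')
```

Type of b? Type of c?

str.find() returns int; str.startswith() returns bool

int, bool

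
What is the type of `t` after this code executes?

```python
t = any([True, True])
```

any() returns bool

bool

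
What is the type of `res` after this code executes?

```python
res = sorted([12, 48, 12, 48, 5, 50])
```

sorted() always returns list

list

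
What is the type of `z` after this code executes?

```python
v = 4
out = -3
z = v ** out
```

int ** negative int returns float

float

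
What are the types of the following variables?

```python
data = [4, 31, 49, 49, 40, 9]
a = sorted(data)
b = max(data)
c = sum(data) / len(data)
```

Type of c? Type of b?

int / int returns float; max of ints returns int

float, int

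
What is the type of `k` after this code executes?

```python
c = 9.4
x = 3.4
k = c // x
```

float // float returns float (floor division preserves float type)

float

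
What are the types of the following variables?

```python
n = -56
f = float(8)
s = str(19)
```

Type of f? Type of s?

f is float; s is str

float, str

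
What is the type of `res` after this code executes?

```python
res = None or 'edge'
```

'or' with None returns the other value ('edge', str)

str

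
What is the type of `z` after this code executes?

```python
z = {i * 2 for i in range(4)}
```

A set comprehension {expr for x in iterable} produces a set

set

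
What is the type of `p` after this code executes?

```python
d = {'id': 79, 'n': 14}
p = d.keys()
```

.keys() returns a dict_keys view object

dict_keys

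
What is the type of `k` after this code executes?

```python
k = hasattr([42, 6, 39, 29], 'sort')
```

hasattr() returns bool

bool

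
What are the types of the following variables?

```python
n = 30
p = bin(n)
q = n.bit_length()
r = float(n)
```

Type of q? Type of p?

int.bit_length() returns int; bin() returns str

int, str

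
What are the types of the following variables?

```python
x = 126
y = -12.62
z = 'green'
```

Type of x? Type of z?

x is int; z is str

int, str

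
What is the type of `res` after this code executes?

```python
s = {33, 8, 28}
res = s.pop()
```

Popping from a set of ints returns int

int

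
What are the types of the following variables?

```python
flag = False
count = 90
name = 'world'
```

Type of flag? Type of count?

flag is bool; count is int

bool, int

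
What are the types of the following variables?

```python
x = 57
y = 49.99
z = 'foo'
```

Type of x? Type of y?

x is int; y is float

int, float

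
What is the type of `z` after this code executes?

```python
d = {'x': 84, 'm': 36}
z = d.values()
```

.values() returns a dict_values view object

dict_values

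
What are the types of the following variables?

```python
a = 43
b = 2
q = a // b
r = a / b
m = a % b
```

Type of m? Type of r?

int % int returns int; int / int returns float

int, float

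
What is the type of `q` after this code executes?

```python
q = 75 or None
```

'or' returns first truthy value (75, int)

int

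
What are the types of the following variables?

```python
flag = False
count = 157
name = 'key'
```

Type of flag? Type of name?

flag is bool; name is str

bool, str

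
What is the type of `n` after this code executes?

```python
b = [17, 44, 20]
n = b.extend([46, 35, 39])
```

list.extend() returns None

NoneType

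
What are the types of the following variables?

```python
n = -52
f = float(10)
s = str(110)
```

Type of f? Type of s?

f is float; s is str

float, str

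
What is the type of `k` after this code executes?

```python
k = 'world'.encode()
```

str.encode() returns bytes

bytes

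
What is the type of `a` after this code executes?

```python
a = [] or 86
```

'or' returns first truthy value (86, which is int)

int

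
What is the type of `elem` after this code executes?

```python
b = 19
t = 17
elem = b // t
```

int // int returns int (19 // 17 = 1)

int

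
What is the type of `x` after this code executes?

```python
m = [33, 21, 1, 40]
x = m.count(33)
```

list.count() returns int

int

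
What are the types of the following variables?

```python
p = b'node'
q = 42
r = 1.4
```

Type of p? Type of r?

p is bytes; r is float

bytes, float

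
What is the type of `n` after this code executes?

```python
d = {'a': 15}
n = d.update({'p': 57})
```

dict.update() returns None

NoneType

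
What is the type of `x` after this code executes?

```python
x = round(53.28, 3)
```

round() with ndigits arg returns float

float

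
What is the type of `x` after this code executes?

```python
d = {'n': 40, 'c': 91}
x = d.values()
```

.values() returns a dict_values view object

dict_values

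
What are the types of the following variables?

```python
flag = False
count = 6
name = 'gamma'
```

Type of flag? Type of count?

flag is bool; count is int

bool, int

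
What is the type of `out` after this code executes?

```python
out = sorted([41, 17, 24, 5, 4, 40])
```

sorted() always returns list

list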